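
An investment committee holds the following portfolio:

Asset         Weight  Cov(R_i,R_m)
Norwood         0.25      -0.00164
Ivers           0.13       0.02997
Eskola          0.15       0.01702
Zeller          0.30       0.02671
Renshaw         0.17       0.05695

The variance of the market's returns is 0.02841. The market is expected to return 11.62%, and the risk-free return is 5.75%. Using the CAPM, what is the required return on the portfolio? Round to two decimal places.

β_Norwood = -0.00164 / 0.02841 = -0.0577
β_Ivers = 0.02997 / 0.02841 = 1.0549
β_Eskola = 0.01702 / 0.02841 = 0.5991
β_Zeller = 0.02671 / 0.02841 = 0.9402
β_Renshaw = 0.05695 / 0.02841 = 2.0046
β_P = Σ w_i β_i = 0.25×-0.0577 + 0.13×1.0549 + 0.15×0.5991 + 0.30×0.9402 + 0.17×2.0046 = 0.8354
MRP = 11.62% − 5.75% = 5.87%
E(R_P) = R_f + β_P × MRP = 5.75% + 0.8354 × 5.87% = 10.65%

10.65%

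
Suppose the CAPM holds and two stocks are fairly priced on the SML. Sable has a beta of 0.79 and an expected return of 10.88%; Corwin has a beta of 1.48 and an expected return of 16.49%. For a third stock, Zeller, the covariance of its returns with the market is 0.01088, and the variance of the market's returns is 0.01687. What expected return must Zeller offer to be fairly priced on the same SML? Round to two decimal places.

9.70%

MRP = (16.49% − 10.88%) / (1.48 − 0.79) = 8.1304%
R_f = 10.88% − 0.79 × 8.1304% = 4.4570%
β_Zeller = Cov / Var(R_m) = 0.01088 / 0.01687 = 0.6449
E(R_Zeller) = R_f + β × MRP = 4.4570% + 0.6449 × 8.1304% = 9.70%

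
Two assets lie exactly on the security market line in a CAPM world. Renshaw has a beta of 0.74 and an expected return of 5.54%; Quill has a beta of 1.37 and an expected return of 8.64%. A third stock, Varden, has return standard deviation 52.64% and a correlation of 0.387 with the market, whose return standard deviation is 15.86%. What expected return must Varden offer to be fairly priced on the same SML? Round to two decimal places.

MRP = (8.64% − 5.54%) / (1.37 − 0.74) = 4.9206%
R_f = 5.54% − 0.74 × 4.9206% = 1.8988%
β_Varden = ρ·σ_i/σ_m = 0.387 × 52.64 / 15.86 = 1.2845
E(R_Varden) = R_f + β × MRP = 1.8988% + 1.2845 × 4.9206% = 8.22%

8.22%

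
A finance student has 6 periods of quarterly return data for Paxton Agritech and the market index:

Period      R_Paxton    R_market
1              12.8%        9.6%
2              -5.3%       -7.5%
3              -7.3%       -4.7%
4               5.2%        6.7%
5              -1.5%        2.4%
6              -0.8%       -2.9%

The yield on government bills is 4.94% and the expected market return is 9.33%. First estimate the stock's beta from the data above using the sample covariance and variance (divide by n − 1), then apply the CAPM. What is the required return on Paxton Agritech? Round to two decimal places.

Mean R_i = (12.8 − 5.3 − 7.3 + 5.2 − 1.5 − 0.8) / 6 = 0.5167%
Mean R_m = (9.6 − 7.5 − 4.7 + 6.7 + 2.4 − 2.9) / 6 = 0.6000%
Σ(R_i − R̄_i)(R_m − R̄_m) = 228.6400  ⇒  Cov = 228.6400 / 5 = 45.7280
Σ(R_m − R̄_m)² = 227.4000  ⇒  Var(R_m) = 227.4000 / 5 = 45.4800
β = Cov / Var(R_m) = 45.7280 / 45.4800 = 1.0055
MRP = 9.33% − 4.94% = 4.39%
E(R) = R_f + β × MRP = 4.94% + 1.0055 × 4.39% = 9.35%

9.35%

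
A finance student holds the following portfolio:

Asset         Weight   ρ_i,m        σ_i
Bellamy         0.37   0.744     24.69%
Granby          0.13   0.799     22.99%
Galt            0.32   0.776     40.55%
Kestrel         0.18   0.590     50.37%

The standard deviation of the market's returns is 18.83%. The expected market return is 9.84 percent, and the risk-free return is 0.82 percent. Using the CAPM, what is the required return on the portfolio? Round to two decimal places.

12.61%

β_Bellamy = 0.744 × 24.69% / 18.83% = 0.9755
β_Granby = 0.799 × 22.99% / 18.83% = 0.9755
β_Galt = 0.776 × 40.55% / 18.83% = 1.6711
β_Kestrel = 0.590 × 50.37% / 18.83% = 1.5782
β_P = Σ w_i β_i = 0.37×0.9755 + 0.13×0.9755 + 0.32×1.6711 + 0.18×1.5782 = 1.3066
MRP = 9.84% − 0.82% = 9.02%
E(R_P) = R_f + β_P × MRP = 0.82% + 1.3066 × 9.02% = 12.61%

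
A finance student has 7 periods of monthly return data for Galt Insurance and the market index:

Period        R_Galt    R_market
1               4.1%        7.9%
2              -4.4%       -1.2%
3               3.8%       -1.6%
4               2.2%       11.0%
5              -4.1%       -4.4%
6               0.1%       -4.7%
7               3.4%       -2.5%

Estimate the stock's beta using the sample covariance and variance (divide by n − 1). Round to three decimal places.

0.265

Mean R_i = (4.1 − 4.4 + 3.8 + 2.2 − 4.1 + 0.1 + 3.4) / 7 = 0.7286%
Mean R_m = (7.9 − 1.2 − 1.6 + 11.0 − 4.4 − 4.7 − 2.5) / 7 = 0.6429%
Σ(R_i − R̄_i)(R_m − R̄_m) = 61.5814  ⇒  Cov = 61.5814 / 6 = 10.2636
Σ(R_m − R̄_m)² = 232.2171  ⇒  Var(R_m) = 232.2171 / 6 = 38.7029
β = Cov / Var(R_m) = 10.2636 / 38.7029 = 0.2652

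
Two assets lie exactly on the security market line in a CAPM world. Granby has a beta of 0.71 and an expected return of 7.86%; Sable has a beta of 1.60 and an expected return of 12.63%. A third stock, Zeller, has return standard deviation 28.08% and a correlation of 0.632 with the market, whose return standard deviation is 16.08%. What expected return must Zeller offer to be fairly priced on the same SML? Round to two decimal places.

9.97%

MRP = (12.63% − 7.86%) / (1.60 − 0.71) = 5.3596%
R_f = 7.86% − 0.71 × 5.3596% = 4.0547%
β_Zeller = ρ·σ_i/σ_m = 0.632 × 28.08 / 16.08 = 1.1036
E(R_Zeller) = R_f + β × MRP = 4.0547% + 1.1036 × 5.3596% = 9.97%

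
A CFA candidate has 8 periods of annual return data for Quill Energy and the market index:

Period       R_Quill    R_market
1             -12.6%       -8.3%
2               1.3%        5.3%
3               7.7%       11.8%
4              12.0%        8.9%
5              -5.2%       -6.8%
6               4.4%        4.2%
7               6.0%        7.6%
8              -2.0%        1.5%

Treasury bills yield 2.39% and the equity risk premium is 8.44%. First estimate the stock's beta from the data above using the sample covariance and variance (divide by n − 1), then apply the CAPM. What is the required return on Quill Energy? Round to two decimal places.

Mean R_i = (-12.6 + 1.3 + 7.7 + 12.0 − 5.2 + 4.4 + 6.0 − 2.0) / 8 = 1.4500%
Mean R_m = (-8.3 + 5.3 + 11.8 + 8.9 − 6.8 + 4.2 + 7.6 + 1.5) / 8 = 3.0250%
Σ(R_i − R̄_i)(R_m − R̄_m) = 370.4800  ⇒  Cov = 370.4800 / 7 = 52.9257
Σ(R_m − R̄_m)² = 366.1150  ⇒  Var(R_m) = 366.1150 / 7 = 52.3021
β = Cov / Var(R_m) = 52.9257 / 52.3021 = 1.0119
E(R) = R_f + β × MRP = 2.39% + 1.0119 × 8.44% = 10.93%

10.93%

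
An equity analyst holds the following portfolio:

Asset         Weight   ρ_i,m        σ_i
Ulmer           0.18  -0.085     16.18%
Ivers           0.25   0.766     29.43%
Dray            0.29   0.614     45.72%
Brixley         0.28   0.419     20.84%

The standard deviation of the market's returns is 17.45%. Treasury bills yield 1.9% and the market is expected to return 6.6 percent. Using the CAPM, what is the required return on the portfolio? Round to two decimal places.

β_Ulmer = -0.085 × 16.18% / 17.45% = -0.0788
β_Ivers = 0.766 × 29.43% / 17.45% = 1.2919
β_Dray = 0.614 × 45.72% / 17.45% = 1.6087
β_Brixley = 0.419 × 20.84% / 17.45% = 0.5004
β_P = Σ w_i β_i = 0.18×-0.0788 + 0.25×1.2919 + 0.29×1.6087 + 0.28×0.5004 = 0.9154
MRP = 6.6% − 1.9% = 4.70%
E(R_P) = R_f + β_P × MRP = 1.9% + 0.9154 × 4.7% = 6.20%

6.20%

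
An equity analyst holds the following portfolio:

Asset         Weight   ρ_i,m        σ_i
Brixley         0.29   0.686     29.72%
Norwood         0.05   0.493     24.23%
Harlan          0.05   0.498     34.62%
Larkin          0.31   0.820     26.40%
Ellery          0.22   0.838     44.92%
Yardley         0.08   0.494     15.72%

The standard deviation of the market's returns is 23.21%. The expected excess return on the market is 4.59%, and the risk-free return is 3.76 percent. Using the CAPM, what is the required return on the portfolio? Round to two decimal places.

β_Brixley = 0.686 × 29.72% / 23.21% = 0.8784
β_Norwood = 0.493 × 24.23% / 23.21% = 0.5147
β_Harlan = 0.498 × 34.62% / 23.21% = 0.7428
β_Larkin = 0.820 × 26.40% / 23.21% = 0.9327
β_Ellery = 0.838 × 44.92% / 23.21% = 1.6218
β_Yardley = 0.494 × 15.72% / 23.21% = 0.3346
β_P = Σ w_i β_i = 0.29×0.8784 + 0.05×0.5147 + 0.05×0.7428 + 0.31×0.9327 + 0.22×1.6218 + 0.08×0.3346 = 0.9903
E(R_P) = R_f + β_P × MRP = 3.76% + 0.9903 × 4.59% = 8.31%

8.31%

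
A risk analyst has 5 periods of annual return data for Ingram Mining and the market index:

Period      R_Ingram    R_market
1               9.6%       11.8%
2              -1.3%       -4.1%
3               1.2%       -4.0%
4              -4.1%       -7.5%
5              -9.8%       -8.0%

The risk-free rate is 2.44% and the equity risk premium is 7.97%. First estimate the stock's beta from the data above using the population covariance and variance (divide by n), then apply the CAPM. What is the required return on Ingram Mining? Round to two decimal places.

Mean R_i = (9.6 − 1.3 + 1.2 − 4.1 − 9.8) / 5 = -0.8800%
Mean R_m = (11.8 − 4.1 − 4.0 − 7.5 − 8.0) / 5 = -2.3600%
Σ(R_i − R̄_i)(R_m − R̄_m) = 212.5760  ⇒  Cov = 212.5760 / 5 = 42.5152
Σ(R_m − R̄_m)² = 264.4520  ⇒  Var(R_m) = 264.4520 / 5 = 52.8904
β = Cov / Var(R_m) = 42.5152 / 52.8904 = 0.8038
E(R) = R_f + β × MRP = 2.44% + 0.8038 × 7.97% = 8.85%

8.85%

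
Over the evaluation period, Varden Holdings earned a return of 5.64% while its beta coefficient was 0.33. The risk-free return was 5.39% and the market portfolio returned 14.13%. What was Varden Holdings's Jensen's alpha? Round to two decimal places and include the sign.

-2.63%

Market excess return = 14.13% − 5.39% = 8.74%
CAPM benchmark = R_f + β(R_m − R_f) = 5.39% + 0.33 × 8.74% = 8.2742%
α = actual − benchmark = 5.64% − 8.2742% = -2.63%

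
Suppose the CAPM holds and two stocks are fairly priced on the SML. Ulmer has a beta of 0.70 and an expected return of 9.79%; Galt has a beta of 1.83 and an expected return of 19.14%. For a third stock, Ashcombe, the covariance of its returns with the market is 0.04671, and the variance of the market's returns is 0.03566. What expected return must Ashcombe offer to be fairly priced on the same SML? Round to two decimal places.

14.84%

MRP = (19.14% − 9.79%) / (1.83 − 0.70) = 8.2743%
R_f = 9.79% − 0.70 × 8.2743% = 3.9980%
β_Ashcombe = Cov / Var(R_m) = 0.04671 / 0.03566 = 1.3099
E(R_Ashcombe) = R_f + β × MRP = 3.9980% + 1.3099 × 8.2743% = 14.84%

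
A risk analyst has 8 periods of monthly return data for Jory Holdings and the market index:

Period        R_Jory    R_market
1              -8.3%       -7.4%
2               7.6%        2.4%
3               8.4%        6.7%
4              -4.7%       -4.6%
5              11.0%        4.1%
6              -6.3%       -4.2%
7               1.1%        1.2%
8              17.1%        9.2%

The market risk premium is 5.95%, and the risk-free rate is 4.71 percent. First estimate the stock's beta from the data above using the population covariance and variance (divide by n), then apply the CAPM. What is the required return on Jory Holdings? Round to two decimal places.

13.72%

Mean R_i = (-8.3 + 7.6 + 8.4 − 4.7 + 11.0 − 6.3 + 1.1 + 17.1) / 8 = 3.2375%
Mean R_m = (-7.4 + 2.4 + 6.7 − 4.6 + 4.1 − 4.2 + 1.2 + 9.2) / 8 = 0.9250%
Σ(R_i − R̄_i)(R_m − R̄_m) = 363.8025  ⇒  Cov = 363.8025 / 8 = 45.4753
Σ(R_m − R̄_m)² = 240.2550  ⇒  Var(R_m) = 240.2550 / 8 = 30.0319
β = Cov / Var(R_m) = 45.4753 / 30.0319 = 1.5142
E(R) = R_f + β × MRP = 4.71% + 1.5142 × 5.95% = 13.72%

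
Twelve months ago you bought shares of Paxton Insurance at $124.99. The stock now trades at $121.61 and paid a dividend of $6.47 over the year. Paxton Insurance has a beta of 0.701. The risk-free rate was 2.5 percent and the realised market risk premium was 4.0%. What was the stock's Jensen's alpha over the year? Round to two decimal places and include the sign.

Realised HPR = (P1 + D1 − P0) / P0 = (121.61 + 6.47 − 124.99) / 124.99 = 3.09 / 124.99 = 2.4722%
CAPM required = R_f + β·MRP = 2.5% + 0.701 × 4.0% = 5.3040%
α = realised − required = 2.4722% − 5.3040% = -2.83%

-2.83%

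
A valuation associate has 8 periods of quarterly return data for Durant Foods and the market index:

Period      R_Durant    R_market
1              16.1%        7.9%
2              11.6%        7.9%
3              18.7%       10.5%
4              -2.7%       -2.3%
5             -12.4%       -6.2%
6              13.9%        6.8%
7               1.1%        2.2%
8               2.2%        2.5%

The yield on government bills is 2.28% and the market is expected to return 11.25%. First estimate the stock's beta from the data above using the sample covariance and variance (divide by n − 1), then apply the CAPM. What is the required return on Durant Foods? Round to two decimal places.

Mean R_i = (16.1 + 11.6 + 18.7 − 2.7 − 12.4 + 13.9 + 1.1 + 2.2) / 8 = 6.0625%
Mean R_m = (7.9 + 7.9 + 10.5 − 2.3 − 6.2 + 6.8 + 2.2 + 2.5) / 8 = 3.6625%
Σ(R_i − R̄_i)(R_m − R̄_m) = 423.0788  ⇒  Cov = 423.0788 / 7 = 60.4398
Σ(R_m − R̄_m)² = 228.8188  ⇒  Var(R_m) = 228.8188 / 7 = 32.6884
β = Cov / Var(R_m) = 60.4398 / 32.6884 = 1.8490
MRP = 11.25% − 2.28% = 8.97%
E(R) = R_f + β × MRP = 2.28% + 1.8490 × 8.97% = 18.87%

18.87%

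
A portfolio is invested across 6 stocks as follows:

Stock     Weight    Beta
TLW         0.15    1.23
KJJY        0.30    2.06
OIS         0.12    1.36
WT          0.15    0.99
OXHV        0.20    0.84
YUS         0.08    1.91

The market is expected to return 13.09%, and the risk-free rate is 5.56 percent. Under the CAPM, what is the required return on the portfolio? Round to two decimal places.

β_P = Σ w_i β_i = 0.15×1.23 + 0.30×2.06 + 0.12×1.36 + 0.15×0.99 + 0.20×0.84 + 0.08×1.91 = 1.4350
MRP = 13.09% − 5.56% = 7.53%
E(R_P) = R_f + β_P × MRP = 5.56% + 1.4350 × 7.53% = 16.37%

16.37%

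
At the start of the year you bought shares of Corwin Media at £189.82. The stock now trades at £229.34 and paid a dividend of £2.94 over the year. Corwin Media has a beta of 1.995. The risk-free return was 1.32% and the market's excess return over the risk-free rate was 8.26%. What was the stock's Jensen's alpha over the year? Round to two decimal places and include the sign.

+4.57%

Realised HPR = (P1 + D1 − P0) / P0 = (229.34 + 2.94 − 189.82) / 189.82 = 42.46 / 189.82 = 22.3686%
CAPM required = R_f + β·MRP = 1.32% + 1.995 × 8.26% = 17.79870%
α = realised − required = 22.3686% − 17.79870% = +4.57%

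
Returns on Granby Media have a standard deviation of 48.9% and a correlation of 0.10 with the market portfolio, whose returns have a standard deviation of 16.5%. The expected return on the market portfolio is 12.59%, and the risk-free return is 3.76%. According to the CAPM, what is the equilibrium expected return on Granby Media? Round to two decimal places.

β = ρ × σ_i / σ_m = 0.10 × 48.9% / 16.5% = 0.2964
MRP = 12.59% − 3.76% = 8.83%
E(R) = 3.76% + 0.2964 × 8.83% = 6.38%

6.38%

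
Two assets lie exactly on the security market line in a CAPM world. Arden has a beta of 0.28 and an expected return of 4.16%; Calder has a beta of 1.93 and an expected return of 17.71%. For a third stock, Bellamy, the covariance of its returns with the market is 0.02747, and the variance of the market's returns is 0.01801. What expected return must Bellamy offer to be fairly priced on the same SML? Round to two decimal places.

MRP = (17.71% − 4.16%) / (1.93 − 0.28) = 8.2121%
R_f = 4.16% − 0.28 × 8.2121% = 1.8606%
β_Bellamy = Cov / Var(R_m) = 0.02747 / 0.01801 = 1.5253
E(R_Bellamy) = R_f + β × MRP = 1.8606% + 1.5253 × 8.2121% = 14.39%

14.39%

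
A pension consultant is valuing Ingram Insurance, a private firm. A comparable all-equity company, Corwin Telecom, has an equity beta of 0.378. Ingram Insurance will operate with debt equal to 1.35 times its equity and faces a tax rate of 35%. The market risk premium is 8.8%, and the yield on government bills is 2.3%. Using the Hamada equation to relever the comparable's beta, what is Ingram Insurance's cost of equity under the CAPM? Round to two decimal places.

β_L = β_U × [1 + (1 − t)(D/E)] = 0.378 × [1 + (1 − 0.35) × 1.35]
    = 0.378 × [1 + 0.65 × 1.35] = 0.378 × 1.8775 = 0.7097
E(R) = R_f + β_L × MRP = 2.3% + 0.7097 × 8.8% = 8.55%

8.55%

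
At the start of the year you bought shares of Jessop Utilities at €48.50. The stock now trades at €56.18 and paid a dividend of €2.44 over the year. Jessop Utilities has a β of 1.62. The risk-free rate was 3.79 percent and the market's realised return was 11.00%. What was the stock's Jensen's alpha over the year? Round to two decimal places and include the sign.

+5.40%

Realised HPR = (P1 + D1 − P0) / P0 = (56.18 + 2.44 − 48.50) / 48.50 = 10.12 / 48.50 = 20.8660%
MRP = 11.00% − 3.79% = 7.21%
CAPM required = R_f + β·MRP = 3.79% + 1.62 × 7.21% = 15.4702%
α = realised − required = 20.8660% − 15.4702% = +5.40%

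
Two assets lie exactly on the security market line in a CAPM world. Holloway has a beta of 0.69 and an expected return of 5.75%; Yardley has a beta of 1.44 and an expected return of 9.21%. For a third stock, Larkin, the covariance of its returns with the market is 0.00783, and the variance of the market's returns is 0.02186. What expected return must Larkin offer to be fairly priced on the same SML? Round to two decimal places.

MRP = (9.21% − 5.75%) / (1.44 − 0.69) = 4.6133%
R_f = 5.75% − 0.69 × 4.6133% = 2.5668%
β_Larkin = Cov / Var(R_m) = 0.00783 / 0.02186 = 0.3582
E(R_Larkin) = R_f + β × MRP = 2.5668% + 0.3582 × 4.6133% = 4.22%

4.22%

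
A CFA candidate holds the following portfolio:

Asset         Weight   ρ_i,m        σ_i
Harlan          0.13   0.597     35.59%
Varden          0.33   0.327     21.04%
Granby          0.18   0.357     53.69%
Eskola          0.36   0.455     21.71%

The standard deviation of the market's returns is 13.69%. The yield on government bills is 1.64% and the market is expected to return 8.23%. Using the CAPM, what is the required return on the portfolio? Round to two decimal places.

β_Harlan = 0.597 × 35.59% / 13.69% = 1.5520
β_Varden = 0.327 × 21.04% / 13.69% = 0.5026
β_Granby = 0.357 × 53.69% / 13.69% = 1.4001
β_Eskola = 0.455 × 21.71% / 13.69% = 0.7216
β_P = Σ w_i β_i = 0.13×1.5520 + 0.33×0.5026 + 0.18×1.4001 + 0.36×0.7216 = 0.8794
MRP = 8.23% − 1.64% = 6.59%
E(R_P) = R_f + β_P × MRP = 1.64% + 0.8794 × 6.59% = 7.44%

7.44%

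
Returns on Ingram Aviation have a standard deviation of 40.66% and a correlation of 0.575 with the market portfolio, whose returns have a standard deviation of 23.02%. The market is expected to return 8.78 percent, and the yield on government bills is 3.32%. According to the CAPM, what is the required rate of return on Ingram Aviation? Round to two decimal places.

8.87%

β = ρ × σ_i / σ_m = 0.575 × 40.66% / 23.02% = 1.0156
MRP = 8.78% − 3.32% = 5.46%
E(R) = 3.32% + 1.0156 × 5.46% = 8.87%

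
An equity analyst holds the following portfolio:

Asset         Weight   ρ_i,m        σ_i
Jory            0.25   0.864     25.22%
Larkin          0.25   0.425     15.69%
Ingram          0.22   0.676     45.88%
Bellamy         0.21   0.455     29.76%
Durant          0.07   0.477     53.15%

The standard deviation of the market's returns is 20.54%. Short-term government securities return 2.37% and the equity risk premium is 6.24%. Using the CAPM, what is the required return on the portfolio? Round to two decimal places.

8.01%

β_Jory = 0.864 × 25.22% / 20.54% = 1.0609
β_Larkin = 0.425 × 15.69% / 20.54% = 0.3246
β_Ingram = 0.676 × 45.88% / 20.54% = 1.5100
β_Bellamy = 0.455 × 29.76% / 20.54% = 0.6592
β_Durant = 0.477 × 53.15% / 20.54% = 1.2343
β_P = Σ w_i β_i = 0.25×1.0609 + 0.25×0.3246 + 0.22×1.5100 + 0.21×0.6592 + 0.07×1.2343 = 0.9034
E(R_P) = R_f + β_P × MRP = 2.37% + 0.9034 × 6.24% = 8.01%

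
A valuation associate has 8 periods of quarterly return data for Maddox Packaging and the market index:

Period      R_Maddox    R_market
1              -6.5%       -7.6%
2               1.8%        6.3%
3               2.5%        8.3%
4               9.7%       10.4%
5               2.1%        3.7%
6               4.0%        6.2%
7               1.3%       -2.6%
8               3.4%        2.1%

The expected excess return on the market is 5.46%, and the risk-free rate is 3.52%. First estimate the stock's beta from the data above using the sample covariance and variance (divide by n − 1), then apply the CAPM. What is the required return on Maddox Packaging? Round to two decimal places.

6.98%

Mean R_i = (-6.5 + 1.8 + 2.5 + 9.7 + 2.1 + 4.0 + 1.3 + 3.4) / 8 = 2.2875%
Mean R_m = (-7.6 + 6.3 + 8.3 + 10.4 + 3.7 + 6.2 − 2.6 + 2.1) / 8 = 3.3500%
Σ(R_i − R̄_i)(R_m − R̄_m) = 157.3950  ⇒  Cov = 157.3950 / 7 = 22.4850
Σ(R_m − R̄_m)² = 248.0200  ⇒  Var(R_m) = 248.0200 / 7 = 35.4314
β = Cov / Var(R_m) = 22.4850 / 35.4314 = 0.6346
E(R) = R_f + β × MRP = 3.52% + 0.6346 × 5.46% = 6.98%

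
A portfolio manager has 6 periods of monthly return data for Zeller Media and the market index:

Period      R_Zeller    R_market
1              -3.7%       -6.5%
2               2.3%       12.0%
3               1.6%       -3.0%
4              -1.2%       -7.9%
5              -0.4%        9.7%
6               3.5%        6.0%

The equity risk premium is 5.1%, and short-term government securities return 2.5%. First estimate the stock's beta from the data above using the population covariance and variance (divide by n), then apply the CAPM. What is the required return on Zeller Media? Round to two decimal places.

3.46%

Mean R_i = (-3.7 + 2.3 + 1.6 − 1.2 − 0.4 + 3.5) / 6 = 0.3500%
Mean R_m = (-6.5 + 12.0 − 3.0 − 7.9 + 9.7 + 6.0) / 6 = 1.7167%
Σ(R_i − R̄_i)(R_m − R̄_m) = 69.8450  ⇒  Cov = 69.8450 / 6 = 11.6408
Σ(R_m − R̄_m)² = 370.0683  ⇒  Var(R_m) = 370.0683 / 6 = 61.6781
β = Cov / Var(R_m) = 11.6408 / 61.6781 = 0.1887
E(R) = R_f + β × MRP = 2.5% + 0.1887 × 5.1% = 3.46%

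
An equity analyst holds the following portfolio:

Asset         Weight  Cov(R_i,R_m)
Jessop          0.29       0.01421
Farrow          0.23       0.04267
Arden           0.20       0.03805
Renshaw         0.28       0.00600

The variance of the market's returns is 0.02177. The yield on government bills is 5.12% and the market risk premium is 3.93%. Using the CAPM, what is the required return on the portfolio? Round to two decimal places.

9.31%

β_Jessop = 0.01421 / 0.02177 = 0.6527
β_Farrow = 0.04267 / 0.02177 = 1.9600
β_Arden = 0.03805 / 0.02177 = 1.7478
β_Renshaw = 0.00600 / 0.02177 = 0.2756
β_P = Σ w_i β_i = 0.29×0.6527 + 0.23×1.9600 + 0.20×1.7478 + 0.28×0.2756 = 1.0668
E(R_P) = R_f + β_P × MRP = 5.12% + 1.0668 × 3.93% = 9.31%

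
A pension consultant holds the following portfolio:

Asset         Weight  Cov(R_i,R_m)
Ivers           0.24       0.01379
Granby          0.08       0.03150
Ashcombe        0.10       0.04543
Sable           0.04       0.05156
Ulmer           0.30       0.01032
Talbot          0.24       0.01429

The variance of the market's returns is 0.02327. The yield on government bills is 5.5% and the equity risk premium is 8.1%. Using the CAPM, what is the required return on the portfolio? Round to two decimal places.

β_Ivers = 0.01379 / 0.02327 = 0.5926
β_Granby = 0.03150 / 0.02327 = 1.3537
β_Ashcombe = 0.04543 / 0.02327 = 1.9523
β_Sable = 0.05156 / 0.02327 = 2.2157
β_Ulmer = 0.01032 / 0.02327 = 0.4435
β_Talbot = 0.01429 / 0.02327 = 0.6141
β_P = Σ w_i β_i = 0.24×0.5926 + 0.08×1.3537 + 0.10×1.9523 + 0.04×2.2157 + 0.30×0.4435 + 0.24×0.6141 = 0.8148
E(R_P) = R_f + β_P × MRP = 5.5% + 0.8148 × 8.1% = 12.10%

12.10%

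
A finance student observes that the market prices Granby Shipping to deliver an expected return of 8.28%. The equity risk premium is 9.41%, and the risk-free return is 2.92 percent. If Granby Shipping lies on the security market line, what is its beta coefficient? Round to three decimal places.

β = (E(R) − R_f) / MRP = (8.28% − 2.92%) / 9.41% = 5.36% / 9.41% = 0.570

0.570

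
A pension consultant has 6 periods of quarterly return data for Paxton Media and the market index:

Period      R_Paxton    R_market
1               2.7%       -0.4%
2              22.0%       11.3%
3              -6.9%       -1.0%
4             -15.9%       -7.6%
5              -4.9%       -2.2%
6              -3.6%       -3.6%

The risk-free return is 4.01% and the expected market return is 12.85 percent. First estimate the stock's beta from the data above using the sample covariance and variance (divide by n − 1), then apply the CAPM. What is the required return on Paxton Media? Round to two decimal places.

Mean R_i = (2.7 + 22.0 − 6.9 − 15.9 − 4.9 − 3.6) / 6 = -1.1000%
Mean R_m = (-0.4 + 11.3 − 1.0 − 7.6 − 2.2 − 3.6) / 6 = -0.5833%
Σ(R_i − R̄_i)(R_m − R̄_m) = 395.1500  ⇒  Cov = 395.1500 / 5 = 79.0300
Σ(R_m − R̄_m)² = 202.3683  ⇒  Var(R_m) = 202.3683 / 5 = 40.4737
β = Cov / Var(R_m) = 79.0300 / 40.4737 = 1.9526
MRP = 12.85% − 4.01% = 8.84%
E(R) = R_f + β × MRP = 4.01% + 1.9526 × 8.84% = 21.27%

21.27%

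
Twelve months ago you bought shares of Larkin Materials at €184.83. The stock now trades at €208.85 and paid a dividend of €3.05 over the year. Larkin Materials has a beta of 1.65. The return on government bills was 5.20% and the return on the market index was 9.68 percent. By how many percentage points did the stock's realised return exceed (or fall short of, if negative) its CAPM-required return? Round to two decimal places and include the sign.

+2.05%

Realised HPR = (P1 + D1 − P0) / P0 = (208.85 + 3.05 − 184.83) / 184.83 = 27.07 / 184.83 = 14.6459%
MRP = 9.68% − 5.20% = 4.48%
CAPM required = R_f + β·MRP = 5.20% + 1.65 × 4.48% = 12.5920%
α = realised − required = 14.6459% − 12.5920% = +2.05%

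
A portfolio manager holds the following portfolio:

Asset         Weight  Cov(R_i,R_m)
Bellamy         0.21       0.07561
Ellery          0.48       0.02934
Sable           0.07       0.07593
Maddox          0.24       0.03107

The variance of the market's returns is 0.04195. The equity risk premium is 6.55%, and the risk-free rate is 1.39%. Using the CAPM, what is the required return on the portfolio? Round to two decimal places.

β_Bellamy = 0.07561 / 0.04195 = 1.8024
β_Ellery = 0.02934 / 0.04195 = 0.6994
β_Sable = 0.07593 / 0.04195 = 1.8100
β_Maddox = 0.03107 / 0.04195 = 0.7406
β_P = Σ w_i β_i = 0.21×1.8024 + 0.48×0.6994 + 0.07×1.8100 + 0.24×0.7406 = 1.0187
E(R_P) = R_f + β_P × MRP = 1.39% + 1.0187 × 6.55% = 8.06%

8.06%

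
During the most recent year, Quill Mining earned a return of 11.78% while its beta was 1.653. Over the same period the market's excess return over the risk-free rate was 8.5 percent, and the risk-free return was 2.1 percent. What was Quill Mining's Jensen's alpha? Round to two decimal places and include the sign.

-4.37%

CAPM benchmark = R_f + β(R_m − R_f) = 2.1% + 1.653 × 8.5% = 16.1505%
α = actual − benchmark = 11.78% − 16.1505% = -4.37%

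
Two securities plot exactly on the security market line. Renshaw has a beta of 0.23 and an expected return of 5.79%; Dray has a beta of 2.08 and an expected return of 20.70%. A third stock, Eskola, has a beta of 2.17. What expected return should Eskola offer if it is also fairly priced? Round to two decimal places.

21.43%

MRP (SML slope) = (20.70% − 5.79%) / (2.08 − 0.23) = 14.91% / 1.85 = 8.0595%
R_f (intercept) = 5.79% − 0.23 × 8.0595% = 3.9363%
E(R_Eskola) = R_f + β × MRP = 3.9363% + 2.17 × 8.0595% = 21.43%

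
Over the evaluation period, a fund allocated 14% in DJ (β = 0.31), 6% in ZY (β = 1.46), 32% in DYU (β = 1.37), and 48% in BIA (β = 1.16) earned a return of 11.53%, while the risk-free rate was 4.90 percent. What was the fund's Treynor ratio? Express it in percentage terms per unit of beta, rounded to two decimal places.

β_P = 0.14×0.31 + 0.06×1.46 + 0.32×1.37 + 0.48×1.16 = 1.1262
Treynor = (R_P − R_f) / β_P = (11.53% − 4.90%) / 1.1262 = 6.63% / 1.1262 = 5.89%

5.89%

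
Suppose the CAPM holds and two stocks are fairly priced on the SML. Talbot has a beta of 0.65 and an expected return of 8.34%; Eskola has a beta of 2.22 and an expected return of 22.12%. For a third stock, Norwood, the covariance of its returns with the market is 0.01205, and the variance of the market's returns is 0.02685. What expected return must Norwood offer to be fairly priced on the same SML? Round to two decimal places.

MRP = (22.12% − 8.34%) / (2.22 − 0.65) = 8.7771%
R_f = 8.34% − 0.65 × 8.7771% = 2.6349%
β_Norwood = Cov / Var(R_m) = 0.01205 / 0.02685 = 0.4488
E(R_Norwood) = R_f + β × MRP = 2.6349% + 0.4488 × 8.7771% = 6.57%

6.57%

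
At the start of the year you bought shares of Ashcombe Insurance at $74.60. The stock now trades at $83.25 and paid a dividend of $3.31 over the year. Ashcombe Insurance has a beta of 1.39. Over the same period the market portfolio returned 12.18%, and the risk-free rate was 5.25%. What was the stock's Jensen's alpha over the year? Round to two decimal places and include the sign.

Realised HPR = (P1 + D1 − P0) / P0 = (83.25 + 3.31 − 74.60) / 74.60 = 11.96 / 74.60 = 16.0322%
MRP = 12.18% − 5.25% = 6.93%
CAPM required = R_f + β·MRP = 5.25% + 1.39 × 6.93% = 14.8827%
α = realised − required = 16.0322% − 14.8827% = +1.15%

+1.15%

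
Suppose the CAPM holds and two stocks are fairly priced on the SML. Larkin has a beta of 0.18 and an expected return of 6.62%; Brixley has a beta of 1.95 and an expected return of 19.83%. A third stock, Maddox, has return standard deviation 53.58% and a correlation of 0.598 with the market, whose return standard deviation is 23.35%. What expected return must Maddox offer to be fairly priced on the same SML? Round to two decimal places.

15.52%

MRP = (19.83% − 6.62%) / (1.95 − 0.18) = 7.4633%
R_f = 6.62% − 0.18 × 7.4633% = 5.2766%
β_Maddox = ρ·σ_i/σ_m = 0.598 × 53.58 / 23.35 = 1.3722
E(R_Maddox) = R_f + β × MRP = 5.2766% + 1.3722 × 7.4633% = 15.52%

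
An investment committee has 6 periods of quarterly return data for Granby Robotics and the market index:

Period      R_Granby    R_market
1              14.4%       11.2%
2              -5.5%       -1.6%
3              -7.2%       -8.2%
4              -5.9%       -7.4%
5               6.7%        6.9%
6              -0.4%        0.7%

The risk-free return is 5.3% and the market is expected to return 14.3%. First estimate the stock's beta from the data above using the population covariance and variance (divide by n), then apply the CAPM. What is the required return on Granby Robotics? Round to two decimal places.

14.92%

Mean R_i = (14.4 − 5.5 − 7.2 − 5.9 + 6.7 − 0.4) / 6 = 0.3500%
Mean R_m = (11.2 − 1.6 − 8.2 − 7.4 + 6.9 + 0.7) / 6 = 0.2667%
Σ(R_i − R̄_i)(R_m − R̄_m) = 318.1700  ⇒  Cov = 318.1700 / 6 = 53.0283
Σ(R_m − R̄_m)² = 297.6733  ⇒  Var(R_m) = 297.6733 / 6 = 49.6122
β = Cov / Var(R_m) = 53.0283 / 49.6122 = 1.0689
MRP = 14.3% − 5.3% = 9.00%
E(R) = R_f + β × MRP = 5.3% + 1.0689 × 9.0% = 14.92%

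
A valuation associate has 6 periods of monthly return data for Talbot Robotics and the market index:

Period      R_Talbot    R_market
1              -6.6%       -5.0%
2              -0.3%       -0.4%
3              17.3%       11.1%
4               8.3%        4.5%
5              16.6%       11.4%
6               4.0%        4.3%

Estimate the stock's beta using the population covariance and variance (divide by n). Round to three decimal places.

1.458

Mean R_i = (-6.6 − 0.3 + 17.3 + 8.3 + 16.6 + 4.0) / 6 = 6.5500%
Mean R_m = (-5.0 − 0.4 + 11.1 + 4.5 + 11.4 + 4.3) / 6 = 4.3167%
Σ(R_i − R̄_i)(R_m − R̄_m) = 299.2950  ⇒  Cov = 299.2950 / 6 = 49.8825
Σ(R_m − R̄_m)² = 205.2683  ⇒  Var(R_m) = 205.2683 / 6 = 34.2114
β = Cov / Var(R_m) = 49.8825 / 34.2114 = 1.4581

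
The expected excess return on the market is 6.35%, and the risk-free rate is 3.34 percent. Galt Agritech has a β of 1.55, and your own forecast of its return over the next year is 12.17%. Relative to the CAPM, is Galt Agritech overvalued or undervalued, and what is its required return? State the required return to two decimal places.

Required return = R_f + β·MRP = 3.34% + 1.55 × 6.35% = 13.18%
Forecast 12.17% < required 13.18% → the stock plots below the SML → overvalued.

Overvalued; required return 13.18%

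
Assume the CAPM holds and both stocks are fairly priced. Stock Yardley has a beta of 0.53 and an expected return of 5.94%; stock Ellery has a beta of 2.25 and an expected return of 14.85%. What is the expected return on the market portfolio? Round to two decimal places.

8.37%

Both satisfy E(R) = R_f + β·MRP, so the slope of the SML is
MRP = (14.85% − 5.94%) / (2.25 − 0.53) = 8.91% / 1.72 = 5.1802%
R_f = E(R_Yardley) − β_Yardley·MRP = 5.94% − 0.53 × 5.1802% = 3.1945%
E(R_m) = R_f + MRP = 3.1945% + 5.1802% = 8.37%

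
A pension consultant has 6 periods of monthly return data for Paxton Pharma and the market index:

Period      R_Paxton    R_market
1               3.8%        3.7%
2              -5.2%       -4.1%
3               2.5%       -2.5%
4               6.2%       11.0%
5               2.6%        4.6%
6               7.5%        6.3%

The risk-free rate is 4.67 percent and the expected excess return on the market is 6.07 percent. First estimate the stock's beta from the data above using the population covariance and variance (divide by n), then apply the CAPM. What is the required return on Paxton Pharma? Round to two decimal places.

Mean R_i = (3.8 − 5.2 + 2.5 + 6.2 + 2.6 + 7.5) / 6 = 2.9000%
Mean R_m = (3.7 − 4.1 − 2.5 + 11.0 + 4.6 + 6.3) / 6 = 3.1667%
Σ(R_i − R̄_i)(R_m − R̄_m) = 101.4400  ⇒  Cov = 101.4400 / 6 = 16.9067
Σ(R_m − R̄_m)² = 158.4333  ⇒  Var(R_m) = 158.4333 / 6 = 26.4056
β = Cov / Var(R_m) = 16.9067 / 26.4056 = 0.6403
E(R) = R_f + β × MRP = 4.67% + 0.6403 × 6.07% = 8.56%

8.56%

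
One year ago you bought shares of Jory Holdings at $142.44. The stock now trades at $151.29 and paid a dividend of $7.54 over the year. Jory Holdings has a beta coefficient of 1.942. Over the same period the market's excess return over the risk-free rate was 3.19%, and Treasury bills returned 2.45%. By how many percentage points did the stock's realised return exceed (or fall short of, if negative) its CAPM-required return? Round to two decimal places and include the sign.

+2.86%

Realised HPR = (P1 + D1 − P0) / P0 = (151.29 + 7.54 − 142.44) / 142.44 = 16.39 / 142.44 = 11.5066%
CAPM required = R_f + β·MRP = 2.45% + 1.942 × 3.19% = 8.64498%
α = realised − required = 11.5066% − 8.64498% = +2.86%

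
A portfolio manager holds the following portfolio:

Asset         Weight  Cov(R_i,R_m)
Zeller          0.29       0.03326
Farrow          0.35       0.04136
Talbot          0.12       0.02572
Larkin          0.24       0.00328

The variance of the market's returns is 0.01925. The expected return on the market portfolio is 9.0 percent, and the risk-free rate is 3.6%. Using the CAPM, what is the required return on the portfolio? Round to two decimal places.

β_Zeller = 0.03326 / 0.01925 = 1.7278
β_Farrow = 0.04136 / 0.01925 = 2.1486
β_Talbot = 0.02572 / 0.01925 = 1.3361
β_Larkin = 0.00328 / 0.01925 = 0.1704
β_P = Σ w_i β_i = 0.29×1.7278 + 0.35×2.1486 + 0.12×1.3361 + 0.24×0.1704 = 1.4543
MRP = 9.0% − 3.6% = 5.40%
E(R_P) = R_f + β_P × MRP = 3.6% + 1.4543 × 5.4% = 11.45%

11.45%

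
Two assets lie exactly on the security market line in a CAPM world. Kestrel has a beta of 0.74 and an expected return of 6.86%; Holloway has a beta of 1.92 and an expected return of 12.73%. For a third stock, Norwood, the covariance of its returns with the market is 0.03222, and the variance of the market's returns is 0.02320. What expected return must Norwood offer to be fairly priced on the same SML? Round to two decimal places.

MRP = (12.73% − 6.86%) / (1.92 − 0.74) = 4.9746%
R_f = 6.86% − 0.74 × 4.9746% = 3.1788%
β_Norwood = Cov / Var(R_m) = 0.03222 / 0.02320 = 1.3888
E(R_Norwood) = R_f + β × MRP = 3.1788% + 1.3888 × 4.9746% = 10.09%

10.09%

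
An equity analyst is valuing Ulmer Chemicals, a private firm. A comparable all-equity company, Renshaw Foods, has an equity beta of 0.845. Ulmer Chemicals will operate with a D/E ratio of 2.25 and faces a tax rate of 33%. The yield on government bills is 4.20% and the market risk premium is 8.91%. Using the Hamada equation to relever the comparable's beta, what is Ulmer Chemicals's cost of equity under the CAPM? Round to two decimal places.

23.08%

β_L = β_U × [1 + (1 − t)(D/E)] = 0.845 × [1 + (1 − 0.33) × 2.25]
    = 0.845 × [1 + 0.67 × 2.25] = 0.845 × 2.5075 = 2.1188
E(R) = R_f + β_L × MRP = 4.20% + 2.1188 × 8.91% = 23.08%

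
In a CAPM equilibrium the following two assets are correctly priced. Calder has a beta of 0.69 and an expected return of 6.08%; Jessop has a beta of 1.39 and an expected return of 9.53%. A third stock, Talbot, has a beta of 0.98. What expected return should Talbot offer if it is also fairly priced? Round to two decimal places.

7.51%

MRP (SML slope) = (9.53% − 6.08%) / (1.39 − 0.69) = 3.45% / 0.70 = 4.9286%
R_f (intercept) = 6.08% − 0.69 × 4.9286% = 2.6793%
E(R_Talbot) = R_f + β × MRP = 2.6793% + 0.98 × 4.9286% = 7.51%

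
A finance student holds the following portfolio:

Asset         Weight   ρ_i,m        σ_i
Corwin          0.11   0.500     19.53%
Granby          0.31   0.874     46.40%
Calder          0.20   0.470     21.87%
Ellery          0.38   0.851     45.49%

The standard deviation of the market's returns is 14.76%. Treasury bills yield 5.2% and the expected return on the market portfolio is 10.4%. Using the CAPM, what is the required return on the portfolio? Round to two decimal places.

β_Corwin = 0.500 × 19.53% / 14.76% = 0.6616
β_Granby = 0.874 × 46.40% / 14.76% = 2.7475
β_Calder = 0.470 × 21.87% / 14.76% = 0.6964
β_Ellery = 0.851 × 45.49% / 14.76% = 2.6228
β_P = Σ w_i β_i = 0.11×0.6616 + 0.31×2.7475 + 0.20×0.6964 + 0.38×2.6228 = 2.0604
MRP = 10.4% − 5.2% = 5.20%
E(R_P) = R_f + β_P × MRP = 5.2% + 2.0604 × 5.2% = 15.91%

15.91%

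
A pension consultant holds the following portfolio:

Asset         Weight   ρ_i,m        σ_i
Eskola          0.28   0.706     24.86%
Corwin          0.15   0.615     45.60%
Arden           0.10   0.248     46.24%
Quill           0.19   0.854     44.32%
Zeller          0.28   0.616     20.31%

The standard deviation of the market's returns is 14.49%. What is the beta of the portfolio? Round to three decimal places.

1.447

β_Eskola = 0.706 × 24.86% / 14.49% = 1.2113
β_Corwin = 0.615 × 45.60% / 14.49% = 1.9354
β_Arden = 0.248 × 46.24% / 14.49% = 0.7914
β_Quill = 0.854 × 44.32% / 14.49% = 2.6121
β_Zeller = 0.616 × 20.31% / 14.49% = 0.8634
β_P = Σ w_i β_i = 0.28×1.2113 + 0.15×1.9354 + 0.10×0.7914 + 0.19×2.6121 + 0.28×0.8634 = 1.4467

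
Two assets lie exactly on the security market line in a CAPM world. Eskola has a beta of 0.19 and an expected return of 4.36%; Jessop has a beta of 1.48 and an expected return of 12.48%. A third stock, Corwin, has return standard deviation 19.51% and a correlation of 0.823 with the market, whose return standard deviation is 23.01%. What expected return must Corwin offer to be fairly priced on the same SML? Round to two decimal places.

MRP = (12.48% − 4.36%) / (1.48 − 0.19) = 6.2946%
R_f = 4.36% − 0.19 × 6.2946% = 3.1640%
β_Corwin = ρ·σ_i/σ_m = 0.823 × 19.51 / 23.01 = 0.6978
E(R_Corwin) = R_f + β × MRP = 3.1640% + 0.6978 × 6.2946% = 7.56%

7.56%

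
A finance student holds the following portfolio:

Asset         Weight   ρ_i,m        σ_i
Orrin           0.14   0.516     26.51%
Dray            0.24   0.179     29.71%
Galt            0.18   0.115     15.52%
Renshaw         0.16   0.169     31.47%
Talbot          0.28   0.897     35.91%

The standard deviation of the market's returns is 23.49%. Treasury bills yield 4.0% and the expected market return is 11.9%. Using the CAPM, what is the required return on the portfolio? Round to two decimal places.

β_Orrin = 0.516 × 26.51% / 23.49% = 0.5823
β_Dray = 0.179 × 29.71% / 23.49% = 0.2264
β_Galt = 0.115 × 15.52% / 23.49% = 0.0760
β_Renshaw = 0.169 × 31.47% / 23.49% = 0.2264
β_Talbot = 0.897 × 35.91% / 23.49% = 1.3713
β_P = Σ w_i β_i = 0.14×0.5823 + 0.24×0.2264 + 0.18×0.0760 + 0.16×0.2264 + 0.28×1.3713 = 0.5697
MRP = 11.9% − 4.0% = 7.90%
E(R_P) = R_f + β_P × MRP = 4.0% + 0.5697 × 7.9% = 8.50%

8.50%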